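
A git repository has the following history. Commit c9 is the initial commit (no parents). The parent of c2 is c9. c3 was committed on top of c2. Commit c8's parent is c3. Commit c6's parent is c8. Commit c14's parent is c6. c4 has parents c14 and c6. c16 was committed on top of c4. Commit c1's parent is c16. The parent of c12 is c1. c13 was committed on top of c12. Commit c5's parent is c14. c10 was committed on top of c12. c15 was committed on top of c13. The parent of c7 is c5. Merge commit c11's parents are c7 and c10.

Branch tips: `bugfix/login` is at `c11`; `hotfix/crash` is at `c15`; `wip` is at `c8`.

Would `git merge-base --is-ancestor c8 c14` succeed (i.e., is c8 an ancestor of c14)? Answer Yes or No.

Ancestors of c14 (commits reachable by following parents): {c14, c2, c3, c6, c8, c9}.
c8 is in that set, so it is an ancestor of c14.

Yes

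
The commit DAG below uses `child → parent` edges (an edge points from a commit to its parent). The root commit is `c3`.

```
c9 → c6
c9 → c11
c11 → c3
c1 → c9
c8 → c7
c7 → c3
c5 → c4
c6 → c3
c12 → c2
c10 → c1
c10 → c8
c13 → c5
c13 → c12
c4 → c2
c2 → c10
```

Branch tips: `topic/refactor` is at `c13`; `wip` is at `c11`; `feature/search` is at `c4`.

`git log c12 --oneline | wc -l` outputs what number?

10

Walking parent pointers from c12: reachable set = {c1, c10, c11, c12, c2, c3, c6, c7, c8, c9}.
That is 10 commits.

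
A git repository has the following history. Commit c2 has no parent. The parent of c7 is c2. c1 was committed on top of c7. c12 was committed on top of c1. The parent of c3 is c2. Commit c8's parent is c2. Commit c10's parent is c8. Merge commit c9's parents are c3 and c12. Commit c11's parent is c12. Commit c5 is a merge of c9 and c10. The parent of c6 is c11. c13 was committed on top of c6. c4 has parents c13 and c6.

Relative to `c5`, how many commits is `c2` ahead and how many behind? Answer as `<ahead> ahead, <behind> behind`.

0 ahead, 8 behind

Reachable from c2: {c2}.
Reachable from c5: {c1, c10, c12, c2, c3, c5, c7, c8, c9}.
Only in c2's history (ahead): {} — 0.
Only in c5's history (behind): {c1, c10, c12, c3, c5, c7, c8, c9} — 8.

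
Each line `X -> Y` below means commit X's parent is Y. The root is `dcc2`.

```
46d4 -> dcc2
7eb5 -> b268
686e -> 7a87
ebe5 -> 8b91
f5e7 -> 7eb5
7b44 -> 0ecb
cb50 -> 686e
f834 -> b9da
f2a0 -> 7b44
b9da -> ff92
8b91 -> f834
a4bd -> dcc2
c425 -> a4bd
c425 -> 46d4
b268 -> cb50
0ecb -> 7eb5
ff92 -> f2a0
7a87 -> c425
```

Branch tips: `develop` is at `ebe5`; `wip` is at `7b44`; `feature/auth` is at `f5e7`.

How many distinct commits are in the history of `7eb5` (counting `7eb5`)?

Walking parent pointers from 7eb5: reachable set = {46d4, 686e, 7a87, 7eb5, a4bd, b268, c425, cb50, dcc2}.
That is 9 commits.

9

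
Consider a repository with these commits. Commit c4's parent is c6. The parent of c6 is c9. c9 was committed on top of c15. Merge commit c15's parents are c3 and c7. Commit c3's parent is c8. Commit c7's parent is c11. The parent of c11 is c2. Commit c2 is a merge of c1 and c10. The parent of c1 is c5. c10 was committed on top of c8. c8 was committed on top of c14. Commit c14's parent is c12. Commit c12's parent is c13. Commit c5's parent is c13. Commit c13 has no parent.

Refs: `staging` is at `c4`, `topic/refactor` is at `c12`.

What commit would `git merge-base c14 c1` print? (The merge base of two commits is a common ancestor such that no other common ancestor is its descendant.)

Ancestors of c14: {c12, c13, c14}.
Ancestors of c1: {c1, c13, c5}.
Common ancestors: {c13}.
The only common ancestor is c13, so it is the merge base.

c13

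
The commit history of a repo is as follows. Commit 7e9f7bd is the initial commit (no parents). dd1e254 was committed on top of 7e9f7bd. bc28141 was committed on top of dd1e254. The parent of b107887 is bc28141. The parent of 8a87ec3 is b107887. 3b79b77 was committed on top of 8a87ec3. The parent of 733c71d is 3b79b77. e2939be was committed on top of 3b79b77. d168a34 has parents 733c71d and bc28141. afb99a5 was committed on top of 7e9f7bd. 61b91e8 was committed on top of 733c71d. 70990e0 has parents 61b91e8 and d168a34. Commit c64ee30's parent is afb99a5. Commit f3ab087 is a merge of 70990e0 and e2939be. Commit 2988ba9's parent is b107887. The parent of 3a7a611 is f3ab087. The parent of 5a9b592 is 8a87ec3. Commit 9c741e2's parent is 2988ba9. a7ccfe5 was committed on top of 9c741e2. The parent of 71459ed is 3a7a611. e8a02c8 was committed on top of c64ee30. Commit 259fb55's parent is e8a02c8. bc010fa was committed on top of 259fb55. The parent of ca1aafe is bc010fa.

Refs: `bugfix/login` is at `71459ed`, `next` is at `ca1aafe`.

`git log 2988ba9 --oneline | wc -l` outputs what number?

5

Walking parent pointers from 2988ba9: reachable set = {2988ba9, 7e9f7bd, b107887, bc28141, dd1e254}.
That is 5 commits.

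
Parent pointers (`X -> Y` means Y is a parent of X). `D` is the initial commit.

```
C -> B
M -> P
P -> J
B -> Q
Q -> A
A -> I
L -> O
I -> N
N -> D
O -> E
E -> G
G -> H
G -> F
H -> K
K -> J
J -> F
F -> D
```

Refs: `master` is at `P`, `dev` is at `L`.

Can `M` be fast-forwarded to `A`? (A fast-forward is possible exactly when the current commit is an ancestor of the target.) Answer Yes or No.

No

A fast-forward from M to A is possible iff M is an ancestor of A.
Ancestors of A: {A, D, I, N}.
M is not among them, so fast-forward is not possible.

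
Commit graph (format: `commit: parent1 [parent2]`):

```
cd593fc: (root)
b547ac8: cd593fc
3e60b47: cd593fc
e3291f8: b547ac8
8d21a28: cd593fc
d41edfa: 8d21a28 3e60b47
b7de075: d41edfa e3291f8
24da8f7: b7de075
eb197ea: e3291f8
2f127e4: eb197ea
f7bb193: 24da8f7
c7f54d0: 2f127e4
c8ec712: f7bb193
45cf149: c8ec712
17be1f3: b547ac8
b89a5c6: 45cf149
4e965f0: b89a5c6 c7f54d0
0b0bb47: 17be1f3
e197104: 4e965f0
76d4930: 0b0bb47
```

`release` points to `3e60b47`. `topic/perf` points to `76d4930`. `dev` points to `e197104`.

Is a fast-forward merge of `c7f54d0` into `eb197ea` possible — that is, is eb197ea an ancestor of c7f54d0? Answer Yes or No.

A fast-forward from eb197ea to c7f54d0 is possible iff eb197ea is an ancestor of c7f54d0.
Ancestors of c7f54d0: {2f127e4, b547ac8, c7f54d0, cd593fc, e3291f8, eb197ea}.
eb197ea is among them, so fast-forward is possible.

Yes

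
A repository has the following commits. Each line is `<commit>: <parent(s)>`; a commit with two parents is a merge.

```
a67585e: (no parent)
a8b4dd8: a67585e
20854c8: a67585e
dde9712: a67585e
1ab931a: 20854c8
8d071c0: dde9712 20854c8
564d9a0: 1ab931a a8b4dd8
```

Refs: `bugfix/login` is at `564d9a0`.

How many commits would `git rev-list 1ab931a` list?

3

Walking parent pointers from 1ab931a: reachable set = {1ab931a, 20854c8, a67585e}.
That is 3 commits.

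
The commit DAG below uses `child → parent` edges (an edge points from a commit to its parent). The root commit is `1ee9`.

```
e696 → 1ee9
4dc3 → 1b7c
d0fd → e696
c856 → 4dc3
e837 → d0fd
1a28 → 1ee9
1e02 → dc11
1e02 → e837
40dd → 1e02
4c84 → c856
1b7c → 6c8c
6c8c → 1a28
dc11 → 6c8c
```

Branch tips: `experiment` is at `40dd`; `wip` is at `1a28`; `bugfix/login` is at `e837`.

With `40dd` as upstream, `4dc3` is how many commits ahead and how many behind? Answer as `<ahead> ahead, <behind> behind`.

Reachable from 4dc3: {1a28, 1b7c, 1ee9, 4dc3, 6c8c}.
Reachable from 40dd: {1a28, 1e02, 1ee9, 40dd, 6c8c, d0fd, dc11, e696, e837}.
Only in 4dc3's history (ahead): {1b7c, 4dc3} — 2.
Only in 40dd's history (behind): {1e02, 40dd, d0fd, dc11, e696, e837} — 6.

2 ahead, 6 behind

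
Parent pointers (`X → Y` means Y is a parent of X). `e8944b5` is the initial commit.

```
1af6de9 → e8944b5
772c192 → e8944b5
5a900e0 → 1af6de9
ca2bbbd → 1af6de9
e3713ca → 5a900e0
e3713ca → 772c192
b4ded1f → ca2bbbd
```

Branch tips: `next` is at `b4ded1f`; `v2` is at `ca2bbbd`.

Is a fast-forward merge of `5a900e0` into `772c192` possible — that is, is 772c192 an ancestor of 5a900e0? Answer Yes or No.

No

A fast-forward from 772c192 to 5a900e0 is possible iff 772c192 is an ancestor of 5a900e0.
Ancestors of 5a900e0: {1af6de9, 5a900e0, e8944b5}.
772c192 is not among them, so fast-forward is not possible.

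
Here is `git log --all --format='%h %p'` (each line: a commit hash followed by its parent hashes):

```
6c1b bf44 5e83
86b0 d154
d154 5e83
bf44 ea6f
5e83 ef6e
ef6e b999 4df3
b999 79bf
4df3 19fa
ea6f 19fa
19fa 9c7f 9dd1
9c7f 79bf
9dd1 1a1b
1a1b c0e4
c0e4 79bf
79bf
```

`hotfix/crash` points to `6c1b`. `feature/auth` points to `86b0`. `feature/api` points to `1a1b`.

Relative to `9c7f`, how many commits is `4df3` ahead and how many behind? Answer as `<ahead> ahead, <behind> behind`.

5 ahead, 0 behind

Reachable from 4df3: {19fa, 1a1b, 4df3, 79bf, 9c7f, 9dd1, c0e4}.
Reachable from 9c7f: {79bf, 9c7f}.
Only in 4df3's history (ahead): {19fa, 1a1b, 4df3, 9dd1, c0e4} — 5.
Only in 9c7f's history (behind): {} — 0.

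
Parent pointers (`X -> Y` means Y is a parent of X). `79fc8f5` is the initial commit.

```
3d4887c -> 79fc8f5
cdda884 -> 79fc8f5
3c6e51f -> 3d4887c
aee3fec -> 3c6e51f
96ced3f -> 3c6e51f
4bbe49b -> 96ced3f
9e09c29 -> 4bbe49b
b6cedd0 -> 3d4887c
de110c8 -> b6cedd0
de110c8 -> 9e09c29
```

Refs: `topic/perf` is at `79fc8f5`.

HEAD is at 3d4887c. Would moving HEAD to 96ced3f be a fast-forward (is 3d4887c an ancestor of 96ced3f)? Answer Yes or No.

Yes

A fast-forward from 3d4887c to 96ced3f is possible iff 3d4887c is an ancestor of 96ced3f.
Ancestors of 96ced3f: {3c6e51f, 3d4887c, 79fc8f5, 96ced3f}.
3d4887c is among them, so fast-forward is possible.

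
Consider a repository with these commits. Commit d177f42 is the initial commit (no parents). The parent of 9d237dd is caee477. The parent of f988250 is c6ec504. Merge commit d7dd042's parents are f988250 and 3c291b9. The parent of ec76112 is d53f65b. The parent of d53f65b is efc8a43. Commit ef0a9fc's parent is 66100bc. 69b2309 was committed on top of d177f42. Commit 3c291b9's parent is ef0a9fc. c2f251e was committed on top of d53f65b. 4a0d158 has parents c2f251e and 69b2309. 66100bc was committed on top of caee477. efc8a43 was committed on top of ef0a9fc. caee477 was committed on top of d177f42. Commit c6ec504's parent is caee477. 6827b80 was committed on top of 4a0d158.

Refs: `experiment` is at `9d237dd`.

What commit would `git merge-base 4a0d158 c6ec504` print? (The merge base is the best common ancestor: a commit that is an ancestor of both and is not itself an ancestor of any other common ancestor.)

caee477

Ancestors of 4a0d158: {4a0d158, 66100bc, 69b2309, c2f251e, caee477, d177f42, d53f65b, ef0a9fc, efc8a43}.
Ancestors of c6ec504: {c6ec504, caee477, d177f42}.
Common ancestors: {caee477, d177f42}.
Among these, caee477 is not an ancestor of any other common ancestor — it is the merge base.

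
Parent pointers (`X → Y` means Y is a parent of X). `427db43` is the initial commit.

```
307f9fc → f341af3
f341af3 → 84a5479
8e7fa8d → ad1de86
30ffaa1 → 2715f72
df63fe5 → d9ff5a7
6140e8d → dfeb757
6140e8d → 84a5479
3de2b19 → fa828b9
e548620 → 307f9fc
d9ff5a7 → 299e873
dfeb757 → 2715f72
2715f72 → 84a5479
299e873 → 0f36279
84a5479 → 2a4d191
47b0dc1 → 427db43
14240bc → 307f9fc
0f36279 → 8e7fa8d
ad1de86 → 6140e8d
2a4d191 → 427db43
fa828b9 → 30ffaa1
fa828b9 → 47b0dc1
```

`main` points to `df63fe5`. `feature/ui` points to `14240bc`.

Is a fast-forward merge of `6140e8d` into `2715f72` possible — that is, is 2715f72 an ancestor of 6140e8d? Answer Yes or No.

Yes

A fast-forward from 2715f72 to 6140e8d is possible iff 2715f72 is an ancestor of 6140e8d.
Ancestors of 6140e8d: {2715f72, 2a4d191, 427db43, 6140e8d, 84a5479, dfeb757}.
2715f72 is among them, so fast-forward is possible.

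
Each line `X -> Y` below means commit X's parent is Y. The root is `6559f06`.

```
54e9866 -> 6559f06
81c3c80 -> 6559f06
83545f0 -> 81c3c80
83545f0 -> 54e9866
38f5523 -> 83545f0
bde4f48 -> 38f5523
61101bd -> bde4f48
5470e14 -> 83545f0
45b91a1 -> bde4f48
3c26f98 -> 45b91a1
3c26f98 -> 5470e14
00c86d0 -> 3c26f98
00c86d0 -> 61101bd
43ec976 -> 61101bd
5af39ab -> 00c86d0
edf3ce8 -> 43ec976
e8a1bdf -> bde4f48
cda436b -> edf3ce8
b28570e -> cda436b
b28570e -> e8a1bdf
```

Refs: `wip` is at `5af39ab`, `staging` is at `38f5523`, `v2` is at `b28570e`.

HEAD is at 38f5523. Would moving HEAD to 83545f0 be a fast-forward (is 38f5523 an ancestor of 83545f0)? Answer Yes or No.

No

A fast-forward from 38f5523 to 83545f0 is possible iff 38f5523 is an ancestor of 83545f0.
Ancestors of 83545f0: {54e9866, 6559f06, 81c3c80, 83545f0}.
38f5523 is not among them, so fast-forward is not possible.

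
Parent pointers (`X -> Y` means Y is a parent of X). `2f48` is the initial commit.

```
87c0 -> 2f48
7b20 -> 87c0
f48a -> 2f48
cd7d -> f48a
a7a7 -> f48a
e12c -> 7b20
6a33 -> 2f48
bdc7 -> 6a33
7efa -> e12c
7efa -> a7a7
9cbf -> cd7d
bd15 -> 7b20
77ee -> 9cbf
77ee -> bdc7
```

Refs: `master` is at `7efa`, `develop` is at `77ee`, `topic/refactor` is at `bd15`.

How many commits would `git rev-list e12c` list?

Walking parent pointers from e12c: reachable set = {2f48, 7b20, 87c0, e12c}.
That is 4 commits.

4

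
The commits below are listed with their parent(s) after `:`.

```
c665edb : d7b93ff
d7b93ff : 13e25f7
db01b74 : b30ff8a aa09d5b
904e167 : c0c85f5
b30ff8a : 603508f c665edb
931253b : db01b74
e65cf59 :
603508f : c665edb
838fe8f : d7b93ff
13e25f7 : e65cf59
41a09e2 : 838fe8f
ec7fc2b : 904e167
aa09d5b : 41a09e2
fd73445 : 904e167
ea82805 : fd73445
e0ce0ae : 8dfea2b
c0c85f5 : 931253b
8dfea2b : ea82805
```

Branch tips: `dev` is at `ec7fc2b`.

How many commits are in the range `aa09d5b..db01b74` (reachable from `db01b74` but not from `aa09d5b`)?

Reachable from db01b74: {13e25f7, 41a09e2, 603508f, 838fe8f, aa09d5b, b30ff8a, c665edb, d7b93ff, db01b74, e65cf59}.
Reachable from aa09d5b: {13e25f7, 41a09e2, 838fe8f, aa09d5b, d7b93ff, e65cf59}.
In db01b74's history but not aa09d5b's: {603508f, b30ff8a, c665edb, db01b74} — 4 commits.

4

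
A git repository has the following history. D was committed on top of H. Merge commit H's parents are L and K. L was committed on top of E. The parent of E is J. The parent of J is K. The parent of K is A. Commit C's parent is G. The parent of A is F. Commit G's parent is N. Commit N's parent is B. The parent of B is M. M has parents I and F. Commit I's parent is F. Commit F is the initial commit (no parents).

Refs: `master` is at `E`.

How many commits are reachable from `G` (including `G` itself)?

Walking parent pointers from G: reachable set = {B, F, G, I, M, N}.
That is 6 commits.

6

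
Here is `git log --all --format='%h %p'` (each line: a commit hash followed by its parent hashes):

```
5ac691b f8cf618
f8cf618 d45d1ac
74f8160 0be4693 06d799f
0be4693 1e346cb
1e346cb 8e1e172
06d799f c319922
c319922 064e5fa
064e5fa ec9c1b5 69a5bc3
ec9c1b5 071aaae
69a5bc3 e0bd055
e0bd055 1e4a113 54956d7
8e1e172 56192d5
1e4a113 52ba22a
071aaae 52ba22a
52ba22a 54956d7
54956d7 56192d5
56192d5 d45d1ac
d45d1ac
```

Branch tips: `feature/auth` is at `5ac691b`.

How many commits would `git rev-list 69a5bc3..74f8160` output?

9

Reachable from 74f8160: {064e5fa, 06d799f, 071aaae, 0be4693, 1e346cb, 1e4a113, 52ba22a, 54956d7, 56192d5, 69a5bc3, 74f8160, 8e1e172, c319922, d45d1ac, e0bd055, ec9c1b5}.
Reachable from 69a5bc3: {1e4a113, 52ba22a, 54956d7, 56192d5, 69a5bc3, d45d1ac, e0bd055}.
In 74f8160's history but not 69a5bc3's: {064e5fa, 06d799f, 071aaae, 0be4693, 1e346cb, 74f8160, 8e1e172, c319922, ec9c1b5} — 9 commits.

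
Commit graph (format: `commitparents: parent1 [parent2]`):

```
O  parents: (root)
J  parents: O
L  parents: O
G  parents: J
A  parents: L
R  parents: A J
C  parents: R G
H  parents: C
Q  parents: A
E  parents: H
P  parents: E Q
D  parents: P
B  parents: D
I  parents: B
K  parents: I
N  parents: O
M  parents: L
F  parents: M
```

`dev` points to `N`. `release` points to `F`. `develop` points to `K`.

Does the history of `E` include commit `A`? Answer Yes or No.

Ancestors of E (commits reachable by following parents): {A, C, E, G, H, J, L, O, R}.
A is in that set, so it is an ancestor of E.

Yes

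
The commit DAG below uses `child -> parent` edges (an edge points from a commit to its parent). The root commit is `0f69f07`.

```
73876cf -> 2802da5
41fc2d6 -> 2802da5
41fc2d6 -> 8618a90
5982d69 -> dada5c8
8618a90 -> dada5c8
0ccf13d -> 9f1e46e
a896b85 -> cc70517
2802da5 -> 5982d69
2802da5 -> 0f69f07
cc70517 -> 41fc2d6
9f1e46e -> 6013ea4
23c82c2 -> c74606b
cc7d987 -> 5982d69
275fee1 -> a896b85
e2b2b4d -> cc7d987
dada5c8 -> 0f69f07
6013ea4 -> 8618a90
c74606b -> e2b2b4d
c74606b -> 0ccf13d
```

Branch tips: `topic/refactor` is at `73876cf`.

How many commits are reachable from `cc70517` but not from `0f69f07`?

Reachable from cc70517: {0f69f07, 2802da5, 41fc2d6, 5982d69, 8618a90, cc70517, dada5c8}.
Reachable from 0f69f07: {0f69f07}.
In cc70517's history but not 0f69f07's: {2802da5, 41fc2d6, 5982d69, 8618a90, cc70517, dada5c8} — 6 commits.

6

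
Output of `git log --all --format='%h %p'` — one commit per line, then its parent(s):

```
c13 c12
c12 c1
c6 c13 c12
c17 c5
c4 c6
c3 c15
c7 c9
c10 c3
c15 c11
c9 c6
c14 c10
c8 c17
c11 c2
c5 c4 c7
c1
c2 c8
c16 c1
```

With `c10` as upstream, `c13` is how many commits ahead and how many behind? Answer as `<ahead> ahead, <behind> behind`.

0 ahead, 12 behind

Reachable from c13: {c1, c12, c13}.
Reachable from c10: {c1, c10, c11, c12, c13, c15, c17, c2, c3, c4, c5, c6, c7, c8, c9}.
Only in c13's history (ahead): {} — 0.
Only in c10's history (behind): {c10, c11, c15, c17, c2, c3, c4, c5, c6, c7, c8, c9} — 12.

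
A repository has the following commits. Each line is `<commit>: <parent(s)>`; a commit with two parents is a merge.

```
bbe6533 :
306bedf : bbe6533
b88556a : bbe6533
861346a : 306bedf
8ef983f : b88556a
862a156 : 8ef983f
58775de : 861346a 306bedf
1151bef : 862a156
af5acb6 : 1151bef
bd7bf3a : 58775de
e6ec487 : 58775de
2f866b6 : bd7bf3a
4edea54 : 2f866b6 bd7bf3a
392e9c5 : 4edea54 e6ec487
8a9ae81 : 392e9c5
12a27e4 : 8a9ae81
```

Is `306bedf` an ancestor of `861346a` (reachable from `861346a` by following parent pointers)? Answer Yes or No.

Ancestors of 861346a (commits reachable by following parents): {306bedf, 861346a, bbe6533}.
306bedf is in that set, so it is an ancestor of 861346a.

Yes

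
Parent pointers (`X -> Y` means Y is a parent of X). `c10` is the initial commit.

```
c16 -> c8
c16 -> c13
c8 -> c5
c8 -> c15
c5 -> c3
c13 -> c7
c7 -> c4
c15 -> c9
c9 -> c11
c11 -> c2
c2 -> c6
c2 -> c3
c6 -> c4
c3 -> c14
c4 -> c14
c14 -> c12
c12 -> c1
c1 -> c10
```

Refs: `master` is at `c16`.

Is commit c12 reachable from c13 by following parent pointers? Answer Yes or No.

Ancestors of c13 (commits reachable by following parents): {c1, c10, c12, c13, c14, c4, c7}.
c12 is in that set, so it is an ancestor of c13.

Yes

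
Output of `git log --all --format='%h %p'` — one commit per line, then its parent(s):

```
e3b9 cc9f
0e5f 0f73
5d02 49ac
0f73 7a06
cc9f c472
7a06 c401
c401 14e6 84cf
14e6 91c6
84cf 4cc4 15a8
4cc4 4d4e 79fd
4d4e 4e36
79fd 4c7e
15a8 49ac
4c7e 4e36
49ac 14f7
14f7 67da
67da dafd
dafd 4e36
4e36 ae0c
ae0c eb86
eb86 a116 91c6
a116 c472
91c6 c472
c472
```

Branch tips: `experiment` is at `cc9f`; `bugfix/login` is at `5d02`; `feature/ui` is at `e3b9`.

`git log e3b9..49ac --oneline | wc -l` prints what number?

Reachable from 49ac: {14f7, 49ac, 4e36, 67da, 91c6, a116, ae0c, c472, dafd, eb86}.
Reachable from e3b9: {c472, cc9f, e3b9}.
In 49ac's history but not e3b9's: {14f7, 49ac, 4e36, 67da, 91c6, a116, ae0c, dafd, eb86} — 9 commits.

9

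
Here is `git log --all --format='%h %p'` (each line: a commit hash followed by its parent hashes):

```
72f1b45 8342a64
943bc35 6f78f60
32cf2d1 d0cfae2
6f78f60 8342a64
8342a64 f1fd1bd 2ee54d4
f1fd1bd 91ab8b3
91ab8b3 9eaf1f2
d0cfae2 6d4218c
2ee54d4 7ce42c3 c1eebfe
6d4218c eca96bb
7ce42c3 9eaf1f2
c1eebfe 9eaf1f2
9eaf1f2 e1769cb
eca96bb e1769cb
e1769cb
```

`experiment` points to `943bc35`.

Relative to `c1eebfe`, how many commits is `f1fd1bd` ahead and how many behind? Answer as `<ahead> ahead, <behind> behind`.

2 ahead, 1 behind

Reachable from f1fd1bd: {91ab8b3, 9eaf1f2, e1769cb, f1fd1bd}.
Reachable from c1eebfe: {9eaf1f2, c1eebfe, e1769cb}.
Only in f1fd1bd's history (ahead): {91ab8b3, f1fd1bd} — 2.
Only in c1eebfe's history (behind): {c1eebfe} — 1.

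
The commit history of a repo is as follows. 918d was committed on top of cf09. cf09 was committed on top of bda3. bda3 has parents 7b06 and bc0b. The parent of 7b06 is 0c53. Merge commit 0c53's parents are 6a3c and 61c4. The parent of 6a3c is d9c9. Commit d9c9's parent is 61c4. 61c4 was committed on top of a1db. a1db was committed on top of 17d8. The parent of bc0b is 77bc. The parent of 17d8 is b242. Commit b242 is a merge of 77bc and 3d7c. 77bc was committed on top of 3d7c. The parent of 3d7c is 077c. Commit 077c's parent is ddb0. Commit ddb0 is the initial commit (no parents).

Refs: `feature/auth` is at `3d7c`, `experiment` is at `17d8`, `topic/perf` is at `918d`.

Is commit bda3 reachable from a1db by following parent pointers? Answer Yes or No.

No

Ancestors of a1db: {077c, 17d8, 3d7c, 77bc, a1db, b242, ddb0}.
bda3 is not in that set, so it is not an ancestor of a1db.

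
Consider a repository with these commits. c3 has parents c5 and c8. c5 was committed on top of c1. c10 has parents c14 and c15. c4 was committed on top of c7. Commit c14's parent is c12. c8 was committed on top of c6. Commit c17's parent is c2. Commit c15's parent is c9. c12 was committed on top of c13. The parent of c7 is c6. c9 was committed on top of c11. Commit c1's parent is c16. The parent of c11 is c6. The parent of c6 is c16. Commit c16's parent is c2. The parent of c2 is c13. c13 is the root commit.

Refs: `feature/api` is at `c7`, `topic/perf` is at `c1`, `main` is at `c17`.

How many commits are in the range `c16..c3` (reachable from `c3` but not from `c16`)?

5

Reachable from c3: {c1, c13, c16, c2, c3, c5, c6, c8}.
Reachable from c16: {c13, c16, c2}.
In c3's history but not c16's: {c1, c3, c5, c6, c8} — 5 commits.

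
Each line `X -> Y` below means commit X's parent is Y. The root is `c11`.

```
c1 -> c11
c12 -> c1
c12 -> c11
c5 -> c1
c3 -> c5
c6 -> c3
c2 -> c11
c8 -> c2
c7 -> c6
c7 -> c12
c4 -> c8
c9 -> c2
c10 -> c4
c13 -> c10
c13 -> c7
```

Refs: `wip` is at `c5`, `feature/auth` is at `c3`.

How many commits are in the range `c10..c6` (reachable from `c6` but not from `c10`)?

4

Reachable from c6: {c1, c11, c3, c5, c6}.
Reachable from c10: {c10, c11, c2, c4, c8}.
In c6's history but not c10's: {c1, c3, c5, c6} — 4 commits.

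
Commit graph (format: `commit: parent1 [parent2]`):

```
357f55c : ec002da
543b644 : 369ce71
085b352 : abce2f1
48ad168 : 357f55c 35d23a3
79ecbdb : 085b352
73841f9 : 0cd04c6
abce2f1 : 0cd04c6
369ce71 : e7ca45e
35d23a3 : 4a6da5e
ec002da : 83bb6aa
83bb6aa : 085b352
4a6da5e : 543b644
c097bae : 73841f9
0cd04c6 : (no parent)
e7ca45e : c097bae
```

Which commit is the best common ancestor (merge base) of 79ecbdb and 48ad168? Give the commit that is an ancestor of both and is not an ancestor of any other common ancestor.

Ancestors of 79ecbdb: {085b352, 0cd04c6, 79ecbdb, abce2f1}.
Ancestors of 48ad168: {085b352, 0cd04c6, 357f55c, 35d23a3, 369ce71, 48ad168, 4a6da5e, 543b644, 73841f9, 83bb6aa, abce2f1, c097bae, e7ca45e, ec002da}.
Common ancestors: {085b352, 0cd04c6, abce2f1}.
Among these, 085b352 is not an ancestor of any other common ancestor — it is the merge base.

085b352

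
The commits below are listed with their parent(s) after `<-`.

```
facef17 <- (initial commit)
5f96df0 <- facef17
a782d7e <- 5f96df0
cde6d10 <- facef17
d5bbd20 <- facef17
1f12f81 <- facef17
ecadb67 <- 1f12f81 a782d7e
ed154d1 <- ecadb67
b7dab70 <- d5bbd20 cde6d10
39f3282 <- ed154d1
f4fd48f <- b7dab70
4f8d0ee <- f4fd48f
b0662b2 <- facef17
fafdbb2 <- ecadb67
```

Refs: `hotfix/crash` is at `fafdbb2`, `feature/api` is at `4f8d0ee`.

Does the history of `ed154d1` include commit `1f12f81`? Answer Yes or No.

Ancestors of ed154d1 (commits reachable by following parents): {1f12f81, 5f96df0, a782d7e, ecadb67, ed154d1, facef17}.
1f12f81 is in that set, so it is an ancestor of ed154d1.

Yes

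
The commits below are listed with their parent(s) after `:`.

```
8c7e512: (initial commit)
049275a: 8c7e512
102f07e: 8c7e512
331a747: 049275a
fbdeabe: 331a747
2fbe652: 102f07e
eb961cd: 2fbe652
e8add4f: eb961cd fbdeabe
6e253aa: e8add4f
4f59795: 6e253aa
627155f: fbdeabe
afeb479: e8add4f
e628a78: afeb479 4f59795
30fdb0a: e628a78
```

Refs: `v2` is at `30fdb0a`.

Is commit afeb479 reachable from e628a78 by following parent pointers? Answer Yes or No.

Yes

Ancestors of e628a78 (commits reachable by following parents): {049275a, 102f07e, 2fbe652, 331a747, 4f59795, 6e253aa, 8c7e512, afeb479, e628a78, e8add4f, eb961cd, fbdeabe}.
afeb479 is in that set, so it is an ancestor of e628a78.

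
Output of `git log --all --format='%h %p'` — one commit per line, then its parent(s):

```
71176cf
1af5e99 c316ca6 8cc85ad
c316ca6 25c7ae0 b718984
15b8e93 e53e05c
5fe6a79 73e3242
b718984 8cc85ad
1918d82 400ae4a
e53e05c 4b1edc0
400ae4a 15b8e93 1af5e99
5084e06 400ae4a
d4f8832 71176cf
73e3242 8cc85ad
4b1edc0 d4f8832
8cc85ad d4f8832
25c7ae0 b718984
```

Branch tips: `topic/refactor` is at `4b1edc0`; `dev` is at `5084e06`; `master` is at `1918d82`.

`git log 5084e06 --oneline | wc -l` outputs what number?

Walking parent pointers from 5084e06: reachable set = {15b8e93, 1af5e99, 25c7ae0, 400ae4a, 4b1edc0, 5084e06, 71176cf, 8cc85ad, b718984, c316ca6, d4f8832, e53e05c}.
That is 12 commits.

12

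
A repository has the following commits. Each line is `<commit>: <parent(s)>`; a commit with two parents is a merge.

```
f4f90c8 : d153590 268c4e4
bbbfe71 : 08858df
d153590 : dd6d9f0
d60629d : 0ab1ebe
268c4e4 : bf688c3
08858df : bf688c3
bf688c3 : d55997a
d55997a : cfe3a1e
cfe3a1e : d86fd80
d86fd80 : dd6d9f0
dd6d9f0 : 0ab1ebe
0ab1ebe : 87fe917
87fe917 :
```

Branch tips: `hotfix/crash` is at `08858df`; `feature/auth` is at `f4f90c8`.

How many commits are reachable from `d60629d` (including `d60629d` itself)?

Walking parent pointers from d60629d: reachable set = {0ab1ebe, 87fe917, d60629d}.
That is 3 commits.

3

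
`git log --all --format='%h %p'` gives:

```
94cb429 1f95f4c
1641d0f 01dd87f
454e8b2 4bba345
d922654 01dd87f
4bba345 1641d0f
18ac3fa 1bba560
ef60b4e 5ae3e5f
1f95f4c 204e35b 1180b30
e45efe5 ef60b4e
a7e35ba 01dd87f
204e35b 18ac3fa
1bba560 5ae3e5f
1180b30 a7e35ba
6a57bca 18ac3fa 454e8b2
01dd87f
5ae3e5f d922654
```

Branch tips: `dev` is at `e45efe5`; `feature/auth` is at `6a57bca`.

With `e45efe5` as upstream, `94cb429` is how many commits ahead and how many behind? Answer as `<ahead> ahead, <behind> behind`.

Reachable from 94cb429: {01dd87f, 1180b30, 18ac3fa, 1bba560, 1f95f4c, 204e35b, 5ae3e5f, 94cb429, a7e35ba, d922654}.
Reachable from e45efe5: {01dd87f, 5ae3e5f, d922654, e45efe5, ef60b4e}.
Only in 94cb429's history (ahead): {1180b30, 18ac3fa, 1bba560, 1f95f4c, 204e35b, 94cb429, a7e35ba} — 7.
Only in e45efe5's history (behind): {e45efe5, ef60b4e} — 2.

7 ahead, 2 behind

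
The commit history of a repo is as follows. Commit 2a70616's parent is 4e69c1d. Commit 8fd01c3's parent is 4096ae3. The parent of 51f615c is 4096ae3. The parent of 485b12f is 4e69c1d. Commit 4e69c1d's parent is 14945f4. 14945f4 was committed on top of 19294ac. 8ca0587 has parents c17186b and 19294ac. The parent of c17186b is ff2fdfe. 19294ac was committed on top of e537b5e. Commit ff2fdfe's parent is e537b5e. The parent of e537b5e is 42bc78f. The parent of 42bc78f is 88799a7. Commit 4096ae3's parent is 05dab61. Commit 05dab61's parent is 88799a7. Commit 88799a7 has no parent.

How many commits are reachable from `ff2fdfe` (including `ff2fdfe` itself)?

Walking parent pointers from ff2fdfe: reachable set = {42bc78f, 88799a7, e537b5e, ff2fdfe}.
That is 4 commits.

4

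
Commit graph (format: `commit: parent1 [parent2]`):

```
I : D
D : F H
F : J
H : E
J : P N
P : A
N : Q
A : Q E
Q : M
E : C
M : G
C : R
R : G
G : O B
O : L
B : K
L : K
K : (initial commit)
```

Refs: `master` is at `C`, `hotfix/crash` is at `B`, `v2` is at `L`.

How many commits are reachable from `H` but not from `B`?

Reachable from H: {B, C, E, G, H, K, L, O, R}.
Reachable from B: {B, K}.
In H's history but not B's: {C, E, G, H, L, O, R} — 7 commits.

7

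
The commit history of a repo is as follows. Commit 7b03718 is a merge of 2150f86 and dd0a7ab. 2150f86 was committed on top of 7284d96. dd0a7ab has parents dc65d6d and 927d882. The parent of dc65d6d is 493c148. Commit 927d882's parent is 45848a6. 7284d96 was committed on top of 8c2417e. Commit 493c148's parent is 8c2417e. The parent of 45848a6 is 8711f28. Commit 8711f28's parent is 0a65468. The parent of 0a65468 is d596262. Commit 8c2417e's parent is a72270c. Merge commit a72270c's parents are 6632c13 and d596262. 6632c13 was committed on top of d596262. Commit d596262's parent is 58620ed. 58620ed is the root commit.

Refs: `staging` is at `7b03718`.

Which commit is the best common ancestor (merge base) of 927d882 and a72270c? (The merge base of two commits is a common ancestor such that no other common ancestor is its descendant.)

d596262

Ancestors of 927d882: {0a65468, 45848a6, 58620ed, 8711f28, 927d882, d596262}.
Ancestors of a72270c: {58620ed, 6632c13, a72270c, d596262}.
Common ancestors: {58620ed, d596262}.
Among these, d596262 is not an ancestor of any other common ancestor — it is the merge base.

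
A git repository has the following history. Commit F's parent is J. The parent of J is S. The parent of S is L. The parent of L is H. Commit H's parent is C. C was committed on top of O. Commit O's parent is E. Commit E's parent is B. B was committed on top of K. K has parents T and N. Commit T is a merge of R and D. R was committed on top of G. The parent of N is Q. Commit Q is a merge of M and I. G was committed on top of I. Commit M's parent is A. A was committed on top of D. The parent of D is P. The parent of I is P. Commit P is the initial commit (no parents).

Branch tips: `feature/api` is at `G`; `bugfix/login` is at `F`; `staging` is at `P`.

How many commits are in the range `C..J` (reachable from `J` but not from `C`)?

Reachable from J: {A, B, C, D, E, G, H, I, J, K, L, M, N, O, P, Q, R, S, T}.
Reachable from C: {A, B, C, D, E, G, I, K, M, N, O, P, Q, R, T}.
In J's history but not C's: {H, J, L, S} — 4 commits.

4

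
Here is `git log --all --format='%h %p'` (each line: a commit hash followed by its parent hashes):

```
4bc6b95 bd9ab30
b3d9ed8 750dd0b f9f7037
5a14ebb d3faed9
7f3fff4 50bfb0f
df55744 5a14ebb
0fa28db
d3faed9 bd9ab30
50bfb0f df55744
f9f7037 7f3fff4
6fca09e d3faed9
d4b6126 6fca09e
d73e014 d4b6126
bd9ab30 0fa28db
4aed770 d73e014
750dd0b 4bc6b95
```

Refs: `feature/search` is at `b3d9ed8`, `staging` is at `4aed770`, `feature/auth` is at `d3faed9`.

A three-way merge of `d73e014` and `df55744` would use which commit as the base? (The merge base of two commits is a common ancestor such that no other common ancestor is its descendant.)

Ancestors of d73e014: {0fa28db, 6fca09e, bd9ab30, d3faed9, d4b6126, d73e014}.
Ancestors of df55744: {0fa28db, 5a14ebb, bd9ab30, d3faed9, df55744}.
Common ancestors: {0fa28db, bd9ab30, d3faed9}.
Among these, d3faed9 is not an ancestor of any other common ancestor — it is the merge base.

d3faed9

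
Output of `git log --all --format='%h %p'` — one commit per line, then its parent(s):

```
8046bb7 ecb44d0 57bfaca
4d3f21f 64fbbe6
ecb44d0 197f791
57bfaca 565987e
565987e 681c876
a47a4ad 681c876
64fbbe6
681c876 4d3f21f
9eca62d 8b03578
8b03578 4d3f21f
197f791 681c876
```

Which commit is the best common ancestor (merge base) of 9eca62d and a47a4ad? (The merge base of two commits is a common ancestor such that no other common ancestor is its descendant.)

4d3f21f

Ancestors of 9eca62d: {4d3f21f, 64fbbe6, 8b03578, 9eca62d}.
Ancestors of a47a4ad: {4d3f21f, 64fbbe6, 681c876, a47a4ad}.
Common ancestors: {4d3f21f, 64fbbe6}.
Among these, 4d3f21f is not an ancestor of any other common ancestor — it is the merge base.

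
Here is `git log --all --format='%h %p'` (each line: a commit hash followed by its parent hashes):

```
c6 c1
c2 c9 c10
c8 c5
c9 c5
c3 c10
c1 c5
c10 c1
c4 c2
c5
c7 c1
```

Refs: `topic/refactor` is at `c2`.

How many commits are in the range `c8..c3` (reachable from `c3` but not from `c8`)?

Reachable from c3: {c1, c10, c3, c5}.
Reachable from c8: {c5, c8}.
In c3's history but not c8's: {c1, c10, c3} — 3 commits.

3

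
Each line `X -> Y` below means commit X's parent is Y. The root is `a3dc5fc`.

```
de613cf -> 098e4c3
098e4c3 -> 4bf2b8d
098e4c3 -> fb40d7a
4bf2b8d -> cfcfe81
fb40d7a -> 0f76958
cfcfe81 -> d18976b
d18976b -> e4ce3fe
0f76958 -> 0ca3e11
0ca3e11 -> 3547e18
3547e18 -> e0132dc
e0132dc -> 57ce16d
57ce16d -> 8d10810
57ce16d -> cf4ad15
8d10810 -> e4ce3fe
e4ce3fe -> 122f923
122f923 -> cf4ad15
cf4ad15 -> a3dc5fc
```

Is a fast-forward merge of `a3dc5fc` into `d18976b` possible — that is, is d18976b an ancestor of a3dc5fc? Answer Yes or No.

A fast-forward from d18976b to a3dc5fc is possible iff d18976b is an ancestor of a3dc5fc.
Ancestors of a3dc5fc: {a3dc5fc}.
d18976b is not among them, so fast-forward is not possible.

No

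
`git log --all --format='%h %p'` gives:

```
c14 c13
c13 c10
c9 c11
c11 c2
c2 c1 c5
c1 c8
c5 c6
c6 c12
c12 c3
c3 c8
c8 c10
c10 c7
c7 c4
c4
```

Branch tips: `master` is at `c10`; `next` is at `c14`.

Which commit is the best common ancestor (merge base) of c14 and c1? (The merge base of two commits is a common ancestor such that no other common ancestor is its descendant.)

Ancestors of c14: {c10, c13, c14, c4, c7}.
Ancestors of c1: {c1, c10, c4, c7, c8}.
Common ancestors: {c10, c4, c7}.
Among these, c10 is not an ancestor of any other common ancestor — it is the merge base.

c10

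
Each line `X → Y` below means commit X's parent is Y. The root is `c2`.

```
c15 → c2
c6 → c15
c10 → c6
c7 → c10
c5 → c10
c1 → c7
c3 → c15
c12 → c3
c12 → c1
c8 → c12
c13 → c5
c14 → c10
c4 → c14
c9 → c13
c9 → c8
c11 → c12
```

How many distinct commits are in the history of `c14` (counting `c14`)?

Walking parent pointers from c14: reachable set = {c10, c14, c15, c2, c6}.
That is 5 commits.

5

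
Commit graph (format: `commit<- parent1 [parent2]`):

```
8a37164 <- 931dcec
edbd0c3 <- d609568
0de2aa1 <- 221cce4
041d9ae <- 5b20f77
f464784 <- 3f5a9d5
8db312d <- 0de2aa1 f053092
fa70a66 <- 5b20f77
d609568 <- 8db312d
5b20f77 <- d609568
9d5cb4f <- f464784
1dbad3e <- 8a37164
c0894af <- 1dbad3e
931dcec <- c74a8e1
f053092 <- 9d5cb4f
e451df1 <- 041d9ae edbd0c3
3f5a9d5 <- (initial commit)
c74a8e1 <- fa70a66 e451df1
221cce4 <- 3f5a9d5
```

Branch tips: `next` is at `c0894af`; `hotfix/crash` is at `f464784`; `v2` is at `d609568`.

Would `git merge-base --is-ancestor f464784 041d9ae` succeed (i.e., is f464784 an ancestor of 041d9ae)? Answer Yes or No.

Yes

Ancestors of 041d9ae (commits reachable by following parents): {041d9ae, 0de2aa1, 221cce4, 3f5a9d5, 5b20f77, 8db312d, 9d5cb4f, d609568, f053092, f464784}.
f464784 is in that set, so it is an ancestor of 041d9ae.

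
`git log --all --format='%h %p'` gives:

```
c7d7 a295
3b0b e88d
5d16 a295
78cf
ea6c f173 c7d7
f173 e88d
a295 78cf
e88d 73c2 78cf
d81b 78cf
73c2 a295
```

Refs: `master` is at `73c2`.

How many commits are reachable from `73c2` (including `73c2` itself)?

3

Walking parent pointers from 73c2: reachable set = {73c2, 78cf, a295}.
That is 3 commits.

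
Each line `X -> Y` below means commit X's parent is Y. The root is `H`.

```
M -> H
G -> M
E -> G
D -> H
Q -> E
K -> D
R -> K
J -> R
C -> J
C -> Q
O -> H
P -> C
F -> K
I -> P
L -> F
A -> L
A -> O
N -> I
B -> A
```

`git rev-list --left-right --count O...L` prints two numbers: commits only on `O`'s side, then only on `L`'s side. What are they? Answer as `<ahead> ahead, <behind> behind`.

1 ahead, 4 behind

Reachable from O: {H, O}.
Reachable from L: {D, F, H, K, L}.
Only in O's history (ahead): {O} — 1.
Only in L's history (behind): {D, F, K, L} — 4.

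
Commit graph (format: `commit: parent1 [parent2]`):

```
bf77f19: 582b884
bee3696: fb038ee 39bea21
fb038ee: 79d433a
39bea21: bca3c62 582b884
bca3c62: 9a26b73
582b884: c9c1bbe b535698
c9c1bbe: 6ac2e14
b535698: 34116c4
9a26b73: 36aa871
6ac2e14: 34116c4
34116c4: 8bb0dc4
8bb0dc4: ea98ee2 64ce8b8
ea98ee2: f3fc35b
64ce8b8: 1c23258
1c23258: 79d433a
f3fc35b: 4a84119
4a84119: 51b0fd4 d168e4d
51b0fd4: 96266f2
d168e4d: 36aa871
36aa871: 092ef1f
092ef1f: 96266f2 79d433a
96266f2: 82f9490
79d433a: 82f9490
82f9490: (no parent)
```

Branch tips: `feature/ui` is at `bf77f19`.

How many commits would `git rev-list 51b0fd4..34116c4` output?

11

Reachable from 34116c4: {092ef1f, 1c23258, 34116c4, 36aa871, 4a84119, 51b0fd4, 64ce8b8, 79d433a, 82f9490, 8bb0dc4, 96266f2, d168e4d, ea98ee2, f3fc35b}.
Reachable from 51b0fd4: {51b0fd4, 82f9490, 96266f2}.
In 34116c4's history but not 51b0fd4's: {092ef1f, 1c23258, 34116c4, 36aa871, 4a84119, 64ce8b8, 79d433a, 8bb0dc4, d168e4d, ea98ee2, f3fc35b} — 11 commits.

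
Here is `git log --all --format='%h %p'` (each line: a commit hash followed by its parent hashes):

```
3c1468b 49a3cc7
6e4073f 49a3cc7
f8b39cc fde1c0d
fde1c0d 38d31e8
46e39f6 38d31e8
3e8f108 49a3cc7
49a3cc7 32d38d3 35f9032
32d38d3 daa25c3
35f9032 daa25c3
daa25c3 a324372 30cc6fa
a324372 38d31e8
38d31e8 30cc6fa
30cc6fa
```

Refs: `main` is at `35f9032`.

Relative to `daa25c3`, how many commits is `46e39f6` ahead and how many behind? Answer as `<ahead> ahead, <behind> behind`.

1 ahead, 2 behind

Reachable from 46e39f6: {30cc6fa, 38d31e8, 46e39f6}.
Reachable from daa25c3: {30cc6fa, 38d31e8, a324372, daa25c3}.
Only in 46e39f6's history (ahead): {46e39f6} — 1.
Only in daa25c3's history (behind): {a324372, daa25c3} — 2.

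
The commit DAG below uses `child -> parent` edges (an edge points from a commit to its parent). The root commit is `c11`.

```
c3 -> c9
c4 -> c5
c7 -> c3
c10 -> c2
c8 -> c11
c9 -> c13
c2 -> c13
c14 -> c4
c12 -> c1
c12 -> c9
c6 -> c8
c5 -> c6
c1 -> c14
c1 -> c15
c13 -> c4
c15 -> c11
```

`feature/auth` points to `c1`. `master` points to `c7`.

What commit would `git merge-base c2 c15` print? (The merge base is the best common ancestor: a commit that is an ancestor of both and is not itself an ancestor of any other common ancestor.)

c11

Ancestors of c2: {c11, c13, c2, c4, c5, c6, c8}.
Ancestors of c15: {c11, c15}.
Common ancestors: {c11}.
The only common ancestor is c11, so it is the merge base.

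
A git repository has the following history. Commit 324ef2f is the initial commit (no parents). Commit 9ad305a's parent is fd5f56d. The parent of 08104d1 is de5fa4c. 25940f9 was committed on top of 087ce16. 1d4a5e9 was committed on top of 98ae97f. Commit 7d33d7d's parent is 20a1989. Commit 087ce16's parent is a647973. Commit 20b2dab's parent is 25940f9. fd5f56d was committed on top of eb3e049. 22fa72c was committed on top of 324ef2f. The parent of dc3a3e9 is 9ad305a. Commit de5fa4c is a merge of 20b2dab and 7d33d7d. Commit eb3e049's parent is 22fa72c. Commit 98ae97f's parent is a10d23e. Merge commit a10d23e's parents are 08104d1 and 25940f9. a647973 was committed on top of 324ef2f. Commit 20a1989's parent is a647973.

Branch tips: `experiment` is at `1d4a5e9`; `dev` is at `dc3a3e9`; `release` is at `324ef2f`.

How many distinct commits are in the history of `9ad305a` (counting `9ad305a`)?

5

Walking parent pointers from 9ad305a: reachable set = {22fa72c, 324ef2f, 9ad305a, eb3e049, fd5f56d}.
That is 5 commits.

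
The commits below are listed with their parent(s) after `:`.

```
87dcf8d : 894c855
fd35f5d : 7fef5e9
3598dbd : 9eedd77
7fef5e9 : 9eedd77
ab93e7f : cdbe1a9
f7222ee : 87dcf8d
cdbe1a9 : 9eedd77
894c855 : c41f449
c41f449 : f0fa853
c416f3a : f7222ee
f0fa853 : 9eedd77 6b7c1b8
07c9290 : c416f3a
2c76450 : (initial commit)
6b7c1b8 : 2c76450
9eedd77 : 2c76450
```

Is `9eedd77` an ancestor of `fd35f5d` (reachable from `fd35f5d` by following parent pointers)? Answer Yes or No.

Ancestors of fd35f5d (commits reachable by following parents): {2c76450, 7fef5e9, 9eedd77, fd35f5d}.
9eedd77 is in that set, so it is an ancestor of fd35f5d.

Yes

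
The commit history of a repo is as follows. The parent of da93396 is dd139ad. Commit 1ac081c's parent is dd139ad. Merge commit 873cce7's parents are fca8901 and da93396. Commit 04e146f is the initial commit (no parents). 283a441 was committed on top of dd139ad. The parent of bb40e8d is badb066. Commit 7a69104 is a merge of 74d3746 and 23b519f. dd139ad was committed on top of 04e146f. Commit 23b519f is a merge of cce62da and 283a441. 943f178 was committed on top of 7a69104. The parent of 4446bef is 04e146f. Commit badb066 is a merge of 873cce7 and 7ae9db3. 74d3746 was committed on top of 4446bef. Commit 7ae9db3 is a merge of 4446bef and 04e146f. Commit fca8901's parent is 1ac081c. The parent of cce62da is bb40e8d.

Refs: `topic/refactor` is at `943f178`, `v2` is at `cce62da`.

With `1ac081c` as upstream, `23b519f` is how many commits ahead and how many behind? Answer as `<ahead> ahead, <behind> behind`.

10 ahead, 0 behind

Reachable from 23b519f: {04e146f, 1ac081c, 23b519f, 283a441, 4446bef, 7ae9db3, 873cce7, badb066, bb40e8d, cce62da, da93396, dd139ad, fca8901}.
Reachable from 1ac081c: {04e146f, 1ac081c, dd139ad}.
Only in 23b519f's history (ahead): {23b519f, 283a441, 4446bef, 7ae9db3, 873cce7, badb066, bb40e8d, cce62da, da93396, fca8901} — 10.
Only in 1ac081c's history (behind): {} — 0.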